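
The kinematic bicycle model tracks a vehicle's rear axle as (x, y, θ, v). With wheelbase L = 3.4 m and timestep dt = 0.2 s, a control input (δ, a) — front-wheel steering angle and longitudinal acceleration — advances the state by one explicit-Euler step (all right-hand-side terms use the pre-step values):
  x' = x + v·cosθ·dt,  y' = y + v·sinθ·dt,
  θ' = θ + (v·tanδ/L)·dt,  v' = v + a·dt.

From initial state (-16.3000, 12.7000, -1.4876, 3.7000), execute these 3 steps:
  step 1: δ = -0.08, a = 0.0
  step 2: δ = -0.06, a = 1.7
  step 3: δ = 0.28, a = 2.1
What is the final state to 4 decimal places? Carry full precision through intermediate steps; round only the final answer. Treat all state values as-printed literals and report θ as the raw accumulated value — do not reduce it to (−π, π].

(-16.1473, 10.4173, -1.4498, 4.4600)

after step 1 (δ=-0.08, a=0.0): (-16.238506, 11.962560, -1.505049, 3.700000)
after step 2 (δ=-0.06, a=1.7): (-16.189888, 11.224158, -1.518124, 4.040000)
after step 3 (δ=0.28, a=2.1): (-16.147348, 10.417279, -1.449787, 4.460000)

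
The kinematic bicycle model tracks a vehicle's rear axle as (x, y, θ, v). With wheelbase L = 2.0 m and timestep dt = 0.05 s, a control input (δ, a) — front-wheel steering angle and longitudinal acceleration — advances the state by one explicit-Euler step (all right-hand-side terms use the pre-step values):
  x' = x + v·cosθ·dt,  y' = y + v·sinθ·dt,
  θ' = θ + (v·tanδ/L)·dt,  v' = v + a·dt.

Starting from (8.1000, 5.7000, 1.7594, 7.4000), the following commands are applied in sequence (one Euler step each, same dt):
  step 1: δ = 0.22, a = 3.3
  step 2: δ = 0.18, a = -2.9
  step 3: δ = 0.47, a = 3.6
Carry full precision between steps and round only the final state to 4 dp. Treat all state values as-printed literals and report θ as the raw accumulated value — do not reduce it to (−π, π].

(7.8475, 6.7898, 1.9294, 7.6000)

after step 1 (δ=0.22, a=3.3): (8.030630, 6.063439, 1.800770, 7.565000)
after step 2 (δ=0.18, a=-2.9): (7.944407, 6.431730, 1.835185, 7.420000)
after step 3 (δ=0.47, a=3.6): (7.847458, 6.789839, 1.929412, 7.600000)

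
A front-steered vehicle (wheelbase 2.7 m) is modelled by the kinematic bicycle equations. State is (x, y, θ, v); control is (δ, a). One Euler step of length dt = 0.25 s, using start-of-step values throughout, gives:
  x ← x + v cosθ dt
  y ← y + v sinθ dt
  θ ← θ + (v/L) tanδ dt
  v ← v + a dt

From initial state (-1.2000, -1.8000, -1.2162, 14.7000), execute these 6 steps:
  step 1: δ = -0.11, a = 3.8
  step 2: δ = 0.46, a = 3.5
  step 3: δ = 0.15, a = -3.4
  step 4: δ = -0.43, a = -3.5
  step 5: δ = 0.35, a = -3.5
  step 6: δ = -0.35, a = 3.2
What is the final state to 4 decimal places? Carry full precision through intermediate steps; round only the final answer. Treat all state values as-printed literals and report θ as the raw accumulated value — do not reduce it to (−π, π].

after step 1 (δ=-0.11, a=3.8): (0.076003, -5.246366, -1.366529, 15.650000)
after step 2 (δ=0.46, a=3.5): (0.869653, -9.077525, -0.648587, 16.525000)
after step 3 (δ=0.15, a=-3.4): (4.162004, -11.573052, -0.417336, 15.675000)
after step 4 (δ=-0.43, a=-3.5): (7.744415, -13.161426, -1.082974, 14.800000)
after step 5 (δ=0.35, a=-3.5): (9.478618, -16.429841, -0.582749, 13.925000)
after step 6 (δ=-0.35, a=3.2): (12.385297, -18.345648, -1.053400, 14.725000)

(12.3853, -18.3456, -1.0534, 14.7250)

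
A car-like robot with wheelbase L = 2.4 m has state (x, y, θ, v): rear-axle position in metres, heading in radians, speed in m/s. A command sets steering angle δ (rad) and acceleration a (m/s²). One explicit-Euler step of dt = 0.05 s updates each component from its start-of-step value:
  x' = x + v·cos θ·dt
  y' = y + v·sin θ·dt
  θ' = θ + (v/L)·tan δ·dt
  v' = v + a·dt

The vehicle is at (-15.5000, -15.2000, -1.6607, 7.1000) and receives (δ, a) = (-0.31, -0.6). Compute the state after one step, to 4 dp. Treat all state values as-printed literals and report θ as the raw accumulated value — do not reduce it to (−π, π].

x' = -15.5000 + 7.1000·cos(-1.6607)·0.05 = -15.5319
y' = -15.2000 + 7.1000·sin(-1.6607)·0.05 = -15.5536
θ' = -1.6607 + (7.1000/2.4)·tan(-0.31)·0.05 = -1.7081
v' = 7.1000 − 0.6000·0.05 = 7.0700

(-15.5319, -15.5536, -1.7081, 7.0700)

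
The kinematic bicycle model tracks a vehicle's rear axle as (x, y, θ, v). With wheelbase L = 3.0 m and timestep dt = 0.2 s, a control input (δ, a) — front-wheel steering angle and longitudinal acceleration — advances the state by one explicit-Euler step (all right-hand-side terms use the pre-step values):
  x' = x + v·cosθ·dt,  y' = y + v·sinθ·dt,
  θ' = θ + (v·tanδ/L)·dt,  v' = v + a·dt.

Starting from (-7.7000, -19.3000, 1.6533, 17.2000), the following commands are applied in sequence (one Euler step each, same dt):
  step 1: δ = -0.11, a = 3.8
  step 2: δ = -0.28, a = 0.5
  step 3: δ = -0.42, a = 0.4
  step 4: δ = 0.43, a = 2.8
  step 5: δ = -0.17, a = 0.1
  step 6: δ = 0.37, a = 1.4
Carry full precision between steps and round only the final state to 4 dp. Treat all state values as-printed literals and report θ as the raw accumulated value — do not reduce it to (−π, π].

(-0.1306, -0.1548, 1.4694, 19.0000)

after step 1 (δ=-0.11, a=3.8): (-7.983491, -15.871701, 1.526655, 17.960000)
after step 2 (δ=-0.28, a=0.5): (-7.824988, -12.283200, 1.182357, 18.060000)
after step 3 (δ=-0.42, a=0.4): (-6.456963, -8.940289, 0.644684, 18.140000)
after step 4 (δ=0.43, a=2.8): (-3.557140, -6.760058, 1.199309, 18.700000)
after step 5 (δ=-0.17, a=0.1): (-2.199515, -3.275169, 0.985311, 18.720000)
after step 6 (δ=0.37, a=1.4): (-0.130564, -0.154755, 1.469364, 19.000000)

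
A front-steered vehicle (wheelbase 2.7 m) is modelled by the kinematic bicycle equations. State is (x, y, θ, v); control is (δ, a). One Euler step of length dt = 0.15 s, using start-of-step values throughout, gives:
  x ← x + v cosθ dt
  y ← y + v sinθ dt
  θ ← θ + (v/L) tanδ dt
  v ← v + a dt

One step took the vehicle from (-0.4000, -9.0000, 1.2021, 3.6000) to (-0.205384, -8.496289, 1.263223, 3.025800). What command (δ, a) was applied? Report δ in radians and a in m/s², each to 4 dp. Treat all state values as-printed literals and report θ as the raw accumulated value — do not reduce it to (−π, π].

δ = 0.2966, a = -3.8280

a = (v'−v)/dt = (-0.574200)/0.15 = -3.8280
Δθ = θ'−θ = 0.061123;  (v·dt/L) = 3.6000·0.15/2.7 = 0.200000
tan δ = Δθ·L/(v·dt) = 0.305615  →  δ = 0.2966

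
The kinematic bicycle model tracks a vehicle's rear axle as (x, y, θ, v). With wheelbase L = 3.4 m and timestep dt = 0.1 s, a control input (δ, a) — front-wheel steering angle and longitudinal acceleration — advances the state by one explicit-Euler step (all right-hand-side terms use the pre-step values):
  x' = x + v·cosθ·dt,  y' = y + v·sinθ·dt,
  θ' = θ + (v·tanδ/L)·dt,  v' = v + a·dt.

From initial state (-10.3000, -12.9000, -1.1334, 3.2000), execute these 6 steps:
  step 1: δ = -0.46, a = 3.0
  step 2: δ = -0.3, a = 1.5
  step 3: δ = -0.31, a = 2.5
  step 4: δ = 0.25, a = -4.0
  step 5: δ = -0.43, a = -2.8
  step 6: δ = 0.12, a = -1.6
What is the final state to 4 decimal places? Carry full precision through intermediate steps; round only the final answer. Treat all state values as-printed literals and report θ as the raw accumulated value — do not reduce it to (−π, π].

(-9.5601, -14.8602, -1.2528, 3.0600)

after step 1 (δ=-0.46, a=3.0): (-10.164454, -13.189874, -1.180030, 3.500000)
after step 2 (δ=-0.3, a=1.5): (-10.031140, -13.513491, -1.211874, 3.650000)
after step 3 (δ=-0.31, a=2.5): (-9.902928, -13.855231, -1.246262, 3.900000)
after step 4 (δ=0.25, a=-4.0): (-9.778570, -14.224873, -1.216973, 3.500000)
after step 5 (δ=-0.43, a=-2.8): (-9.657299, -14.553192, -1.264184, 3.220000)
after step 6 (δ=0.12, a=-1.6): (-9.560110, -14.860175, -1.252764, 3.060000)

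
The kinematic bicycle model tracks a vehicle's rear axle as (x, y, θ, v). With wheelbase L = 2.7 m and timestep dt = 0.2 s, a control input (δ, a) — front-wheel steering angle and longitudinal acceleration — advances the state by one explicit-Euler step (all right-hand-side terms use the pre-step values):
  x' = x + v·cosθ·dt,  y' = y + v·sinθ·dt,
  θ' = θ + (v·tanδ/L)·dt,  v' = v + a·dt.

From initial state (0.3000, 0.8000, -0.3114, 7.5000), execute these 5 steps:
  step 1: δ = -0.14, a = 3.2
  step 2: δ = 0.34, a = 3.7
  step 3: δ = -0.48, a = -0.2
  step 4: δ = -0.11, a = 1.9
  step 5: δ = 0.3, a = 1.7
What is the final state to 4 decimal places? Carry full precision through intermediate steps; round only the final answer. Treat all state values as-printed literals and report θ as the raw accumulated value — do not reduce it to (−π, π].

after step 1 (δ=-0.14, a=3.2): (1.727858, 0.340413, -0.389690, 8.140000)
after step 2 (δ=0.34, a=3.7): (3.233802, -0.278067, -0.176400, 8.880000)
after step 3 (δ=-0.48, a=-0.2): (4.982242, -0.589731, -0.518846, 8.840000)
after step 4 (δ=-0.11, a=1.9): (6.517559, -1.466444, -0.591168, 9.220000)
after step 5 (δ=0.3, a=1.7): (8.048615, -2.494162, -0.379902, 9.560000)

(8.0486, -2.4942, -0.3799, 9.5600)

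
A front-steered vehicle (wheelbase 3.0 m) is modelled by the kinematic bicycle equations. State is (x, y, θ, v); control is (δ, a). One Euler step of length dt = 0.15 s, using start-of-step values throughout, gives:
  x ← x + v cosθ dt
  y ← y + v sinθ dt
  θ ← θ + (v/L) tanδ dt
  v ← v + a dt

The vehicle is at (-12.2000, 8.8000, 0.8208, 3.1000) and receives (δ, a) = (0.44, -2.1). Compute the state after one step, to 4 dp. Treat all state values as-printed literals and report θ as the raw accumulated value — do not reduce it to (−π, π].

(-11.8830, 9.1402, 0.8938, 2.7850)

x' = -12.2000 + 3.1000·cos(0.8208)·0.15 = -11.8830
y' = 8.8000 + 3.1000·sin(0.8208)·0.15 = 9.1402
θ' = 0.8208 + (3.1000/3.0)·tan(0.44)·0.15 = 0.8938
v' = 3.1000 − 2.1000·0.15 = 2.7850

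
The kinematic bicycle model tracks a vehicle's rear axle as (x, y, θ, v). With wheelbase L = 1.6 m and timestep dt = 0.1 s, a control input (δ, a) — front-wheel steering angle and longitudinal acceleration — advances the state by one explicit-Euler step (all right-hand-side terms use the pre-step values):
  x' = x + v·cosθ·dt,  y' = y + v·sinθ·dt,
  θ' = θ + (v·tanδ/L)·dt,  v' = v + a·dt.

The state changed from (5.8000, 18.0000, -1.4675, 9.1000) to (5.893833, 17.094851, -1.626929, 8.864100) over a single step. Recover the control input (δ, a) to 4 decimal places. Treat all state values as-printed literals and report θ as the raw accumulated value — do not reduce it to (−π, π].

a = (v'−v)/dt = (-0.235900)/0.1 = -2.3590
Δθ = θ'−θ = -0.159429;  (v·dt/L) = 9.1000·0.1/1.6 = 0.568750
tan δ = Δθ·L/(v·dt) = -0.280315  →  δ = -0.2733

δ = -0.2733, a = -2.3590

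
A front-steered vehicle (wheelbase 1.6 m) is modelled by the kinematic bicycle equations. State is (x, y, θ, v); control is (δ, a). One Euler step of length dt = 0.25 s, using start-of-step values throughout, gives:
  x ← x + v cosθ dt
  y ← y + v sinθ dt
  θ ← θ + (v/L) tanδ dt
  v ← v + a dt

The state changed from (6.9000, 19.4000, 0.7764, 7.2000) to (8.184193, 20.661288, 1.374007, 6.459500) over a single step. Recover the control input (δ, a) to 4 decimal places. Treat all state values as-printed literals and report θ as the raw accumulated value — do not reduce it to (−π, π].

δ = 0.4883, a = -2.9620

a = (v'−v)/dt = (-0.740500)/0.25 = -2.9620
Δθ = θ'−θ = 0.597607;  (v·dt/L) = 7.2000·0.25/1.6 = 1.125000
tan δ = Δθ·L/(v·dt) = 0.531206  →  δ = 0.4883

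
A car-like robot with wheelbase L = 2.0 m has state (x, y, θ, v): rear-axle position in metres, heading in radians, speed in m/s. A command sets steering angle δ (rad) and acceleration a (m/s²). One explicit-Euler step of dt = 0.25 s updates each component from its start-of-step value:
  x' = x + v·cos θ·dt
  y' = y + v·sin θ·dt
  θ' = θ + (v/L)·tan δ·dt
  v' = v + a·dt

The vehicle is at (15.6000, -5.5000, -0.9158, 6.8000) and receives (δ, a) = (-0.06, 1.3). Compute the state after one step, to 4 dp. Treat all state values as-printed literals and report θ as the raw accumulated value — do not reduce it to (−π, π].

(16.6356, -6.8482, -0.9669, 7.1250)

x' = 15.6000 + 6.8000·cos(-0.9158)·0.25 = 16.6356
y' = -5.5000 + 6.8000·sin(-0.9158)·0.25 = -6.8482
θ' = -0.9158 + (6.8000/2.0)·tan(-0.06)·0.25 = -0.9669
v' = 6.8000 + 1.3000·0.25 = 7.1250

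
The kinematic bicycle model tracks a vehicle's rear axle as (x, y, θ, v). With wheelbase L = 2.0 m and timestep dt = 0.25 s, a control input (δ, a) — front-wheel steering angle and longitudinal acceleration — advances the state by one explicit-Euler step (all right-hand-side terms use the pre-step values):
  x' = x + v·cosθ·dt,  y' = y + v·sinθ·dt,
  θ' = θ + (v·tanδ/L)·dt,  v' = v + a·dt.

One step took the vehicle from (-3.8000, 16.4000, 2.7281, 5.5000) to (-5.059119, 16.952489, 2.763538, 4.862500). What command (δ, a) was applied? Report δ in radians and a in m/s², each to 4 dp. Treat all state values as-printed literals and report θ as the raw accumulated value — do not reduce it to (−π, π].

a = (v'−v)/dt = (-0.637500)/0.25 = -2.5500
Δθ = θ'−θ = 0.035438;  (v·dt/L) = 5.5000·0.25/2.0 = 0.687500
tan δ = Δθ·L/(v·dt) = 0.051546  →  δ = 0.0515

δ = 0.0515, a = -2.5500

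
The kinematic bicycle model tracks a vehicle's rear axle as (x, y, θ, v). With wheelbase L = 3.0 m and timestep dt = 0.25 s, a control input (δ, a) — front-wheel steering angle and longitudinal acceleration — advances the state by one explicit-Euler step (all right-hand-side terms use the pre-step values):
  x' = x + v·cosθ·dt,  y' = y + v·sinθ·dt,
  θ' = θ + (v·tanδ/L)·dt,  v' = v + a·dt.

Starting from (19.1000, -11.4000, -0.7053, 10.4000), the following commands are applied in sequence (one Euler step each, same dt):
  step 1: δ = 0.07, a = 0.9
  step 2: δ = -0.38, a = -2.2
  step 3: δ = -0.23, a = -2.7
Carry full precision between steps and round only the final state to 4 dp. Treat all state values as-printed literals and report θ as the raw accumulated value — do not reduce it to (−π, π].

(24.5678, -16.7984, -1.1948, 9.4000)

after step 1 (δ=0.07, a=0.9): (21.079684, -13.085482, -0.644534, 10.625000)
after step 2 (δ=-0.38, a=-2.2): (23.203037, -14.681426, -0.998181, 10.075000)
after step 3 (δ=-0.23, a=-2.7): (24.567777, -16.798402, -1.194764, 9.400000)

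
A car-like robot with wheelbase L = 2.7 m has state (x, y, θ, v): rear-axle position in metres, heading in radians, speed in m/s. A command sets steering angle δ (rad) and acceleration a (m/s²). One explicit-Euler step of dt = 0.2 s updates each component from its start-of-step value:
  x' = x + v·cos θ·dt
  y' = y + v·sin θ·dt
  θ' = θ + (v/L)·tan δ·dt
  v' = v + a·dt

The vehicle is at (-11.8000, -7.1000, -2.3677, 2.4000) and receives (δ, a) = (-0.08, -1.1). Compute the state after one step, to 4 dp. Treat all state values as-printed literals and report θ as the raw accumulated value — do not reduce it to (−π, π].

(-12.1433, -7.4355, -2.3820, 2.1800)

x' = -11.8000 + 2.4000·cos(-2.3677)·0.2 = -12.1433
y' = -7.1000 + 2.4000·sin(-2.3677)·0.2 = -7.4355
θ' = -2.3677 + (2.4000/2.7)·tan(-0.08)·0.2 = -2.3820
v' = 2.4000 − 1.1000·0.2 = 2.1800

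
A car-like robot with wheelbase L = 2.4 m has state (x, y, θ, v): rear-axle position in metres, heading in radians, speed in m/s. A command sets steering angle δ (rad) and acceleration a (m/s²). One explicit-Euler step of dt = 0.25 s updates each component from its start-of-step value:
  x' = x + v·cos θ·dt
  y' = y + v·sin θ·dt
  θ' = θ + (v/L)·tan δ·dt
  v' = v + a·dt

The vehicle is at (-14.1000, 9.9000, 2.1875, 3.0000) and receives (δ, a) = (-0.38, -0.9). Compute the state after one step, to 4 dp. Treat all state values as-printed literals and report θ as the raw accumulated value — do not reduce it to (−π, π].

x' = -14.1000 + 3.0000·cos(2.1875)·0.25 = -14.5338
y' = 9.9000 + 3.0000·sin(2.1875)·0.25 = 10.5118
θ' = 2.1875 + (3.0000/2.4)·tan(-0.38)·0.25 = 2.0627
v' = 3.0000 − 0.9000·0.25 = 2.7750

(-14.5338, 10.5118, 2.0627, 2.7750)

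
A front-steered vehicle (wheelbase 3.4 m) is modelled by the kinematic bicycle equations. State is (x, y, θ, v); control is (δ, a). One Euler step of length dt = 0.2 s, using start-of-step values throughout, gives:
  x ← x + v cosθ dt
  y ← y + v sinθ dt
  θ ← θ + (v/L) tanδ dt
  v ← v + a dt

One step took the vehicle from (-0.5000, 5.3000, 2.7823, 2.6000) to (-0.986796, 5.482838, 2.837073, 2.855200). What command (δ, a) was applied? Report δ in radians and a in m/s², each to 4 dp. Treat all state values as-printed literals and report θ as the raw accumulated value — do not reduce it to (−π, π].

a = (v'−v)/dt = (0.255200)/0.2 = 1.2760
Δθ = θ'−θ = 0.054773;  (v·dt/L) = 2.6000·0.2/3.4 = 0.152941
tan δ = Δθ·L/(v·dt) = 0.358131  →  δ = 0.3439

δ = 0.3439, a = 1.2760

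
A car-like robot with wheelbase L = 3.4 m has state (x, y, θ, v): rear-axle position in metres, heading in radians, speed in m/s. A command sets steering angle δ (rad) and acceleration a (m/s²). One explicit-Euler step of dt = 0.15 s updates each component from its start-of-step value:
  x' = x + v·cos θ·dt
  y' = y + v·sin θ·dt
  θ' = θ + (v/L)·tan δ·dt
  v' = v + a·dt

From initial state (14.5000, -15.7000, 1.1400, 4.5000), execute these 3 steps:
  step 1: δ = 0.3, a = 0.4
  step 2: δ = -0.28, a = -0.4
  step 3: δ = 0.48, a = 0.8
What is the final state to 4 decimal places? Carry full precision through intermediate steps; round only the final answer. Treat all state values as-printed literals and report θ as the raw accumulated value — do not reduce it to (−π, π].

(15.3085, -13.8345, 1.2469, 4.6200)

after step 1 (δ=0.3, a=0.4): (14.781876, -15.086672, 1.201412, 4.560000)
after step 2 (δ=-0.28, a=-0.4): (15.028828, -14.448808, 1.143563, 4.500000)
after step 3 (δ=0.48, a=0.8): (15.308517, -13.834480, 1.246920, 4.620000)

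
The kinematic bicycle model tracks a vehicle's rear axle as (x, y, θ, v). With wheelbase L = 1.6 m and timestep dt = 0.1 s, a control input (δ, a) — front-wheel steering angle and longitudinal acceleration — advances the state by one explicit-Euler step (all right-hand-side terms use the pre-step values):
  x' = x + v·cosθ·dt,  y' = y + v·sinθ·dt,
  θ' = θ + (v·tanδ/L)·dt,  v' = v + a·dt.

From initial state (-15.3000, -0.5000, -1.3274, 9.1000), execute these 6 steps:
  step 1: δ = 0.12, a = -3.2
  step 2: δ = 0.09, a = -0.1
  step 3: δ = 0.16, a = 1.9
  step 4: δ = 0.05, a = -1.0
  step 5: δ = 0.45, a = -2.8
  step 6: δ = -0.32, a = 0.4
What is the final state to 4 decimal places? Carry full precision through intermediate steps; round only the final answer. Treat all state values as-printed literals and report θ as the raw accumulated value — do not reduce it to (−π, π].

after step 1 (δ=0.12, a=-3.2): (-15.080690, -1.383178, -1.258821, 8.780000)
after step 2 (δ=0.09, a=-0.1): (-14.811197, -2.218796, -1.209299, 8.770000)
after step 3 (δ=0.16, a=1.9): (-14.501024, -3.039114, -1.120843, 8.960000)
after step 4 (δ=0.05, a=-1.0): (-14.111332, -3.845933, -1.092820, 8.860000)
after step 5 (δ=0.45, a=-2.8): (-13.703787, -4.632636, -0.825328, 8.580000)
after step 6 (δ=-0.32, a=0.4): (-13.121792, -5.263069, -1.003036, 8.620000)

(-13.1218, -5.2631, -1.0030, 8.6200)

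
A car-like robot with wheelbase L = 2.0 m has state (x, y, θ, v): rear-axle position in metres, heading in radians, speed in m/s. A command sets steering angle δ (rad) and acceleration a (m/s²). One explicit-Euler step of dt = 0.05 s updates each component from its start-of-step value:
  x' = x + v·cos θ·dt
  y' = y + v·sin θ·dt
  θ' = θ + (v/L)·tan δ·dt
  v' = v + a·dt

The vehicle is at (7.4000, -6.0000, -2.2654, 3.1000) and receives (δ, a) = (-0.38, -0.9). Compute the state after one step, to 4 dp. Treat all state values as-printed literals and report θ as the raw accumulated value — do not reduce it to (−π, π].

x' = 7.4000 + 3.1000·cos(-2.2654)·0.05 = 7.3008
y' = -6.0000 + 3.1000·sin(-2.2654)·0.05 = -6.1191
θ' = -2.2654 + (3.1000/2.0)·tan(-0.38)·0.05 = -2.2964
v' = 3.1000 − 0.9000·0.05 = 3.0550

(7.3008, -6.1191, -2.2964, 3.0550)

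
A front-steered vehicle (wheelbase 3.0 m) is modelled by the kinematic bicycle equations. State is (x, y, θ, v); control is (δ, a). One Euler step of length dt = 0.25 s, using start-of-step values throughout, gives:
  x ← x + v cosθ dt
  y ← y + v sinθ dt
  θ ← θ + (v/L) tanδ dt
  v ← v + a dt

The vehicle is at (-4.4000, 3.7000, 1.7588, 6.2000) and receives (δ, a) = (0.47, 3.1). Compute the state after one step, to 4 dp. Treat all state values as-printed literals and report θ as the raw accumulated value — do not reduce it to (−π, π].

(-4.6897, 5.2227, 2.0212, 6.9750)

x' = -4.4000 + 6.2000·cos(1.7588)·0.25 = -4.6897
y' = 3.7000 + 6.2000·sin(1.7588)·0.25 = 5.2227
θ' = 1.7588 + (6.2000/3.0)·tan(0.47)·0.25 = 2.0212
v' = 6.2000 + 3.1000·0.25 = 6.9750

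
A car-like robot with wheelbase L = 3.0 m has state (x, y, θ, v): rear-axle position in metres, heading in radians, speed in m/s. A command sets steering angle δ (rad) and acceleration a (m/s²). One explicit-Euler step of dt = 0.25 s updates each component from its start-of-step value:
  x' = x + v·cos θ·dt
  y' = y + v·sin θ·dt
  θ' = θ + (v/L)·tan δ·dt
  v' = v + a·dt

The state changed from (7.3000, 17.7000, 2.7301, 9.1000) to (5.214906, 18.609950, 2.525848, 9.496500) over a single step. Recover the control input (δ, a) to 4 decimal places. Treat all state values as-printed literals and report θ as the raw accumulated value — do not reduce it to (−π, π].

a = (v'−v)/dt = (0.396500)/0.25 = 1.5860
Δθ = θ'−θ = -0.204252;  (v·dt/L) = 9.1000·0.25/3.0 = 0.758333
tan δ = Δθ·L/(v·dt) = -0.269343  →  δ = -0.2631

δ = -0.2631, a = 1.5860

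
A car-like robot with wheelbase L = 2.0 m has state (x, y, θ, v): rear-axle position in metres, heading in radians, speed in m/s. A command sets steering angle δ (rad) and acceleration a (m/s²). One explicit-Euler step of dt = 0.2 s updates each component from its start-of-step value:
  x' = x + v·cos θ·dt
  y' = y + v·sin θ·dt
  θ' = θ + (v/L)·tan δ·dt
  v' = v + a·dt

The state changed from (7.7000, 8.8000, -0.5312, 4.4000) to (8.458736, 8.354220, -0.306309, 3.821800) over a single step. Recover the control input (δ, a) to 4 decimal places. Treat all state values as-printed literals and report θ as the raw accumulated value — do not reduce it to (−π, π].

δ = 0.4725, a = -2.8910

a = (v'−v)/dt = (-0.578200)/0.2 = -2.8910
Δθ = θ'−θ = 0.224891;  (v·dt/L) = 4.4000·0.2/2.0 = 0.440000
tan δ = Δθ·L/(v·dt) = 0.511116  →  δ = 0.4725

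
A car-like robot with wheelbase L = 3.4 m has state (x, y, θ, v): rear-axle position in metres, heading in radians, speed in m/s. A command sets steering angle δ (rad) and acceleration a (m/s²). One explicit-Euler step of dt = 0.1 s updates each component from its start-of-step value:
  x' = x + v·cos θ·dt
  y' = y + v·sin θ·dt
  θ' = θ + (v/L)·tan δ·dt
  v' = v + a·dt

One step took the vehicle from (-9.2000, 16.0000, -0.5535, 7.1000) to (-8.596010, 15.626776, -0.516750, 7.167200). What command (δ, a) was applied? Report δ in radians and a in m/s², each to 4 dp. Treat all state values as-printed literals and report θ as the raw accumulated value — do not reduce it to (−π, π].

a = (v'−v)/dt = (0.067200)/0.1 = 0.6720
Δθ = θ'−θ = 0.036750;  (v·dt/L) = 7.1000·0.1/3.4 = 0.208824
tan δ = Δθ·L/(v·dt) = 0.175986  →  δ = 0.1742

δ = 0.1742, a = 0.6720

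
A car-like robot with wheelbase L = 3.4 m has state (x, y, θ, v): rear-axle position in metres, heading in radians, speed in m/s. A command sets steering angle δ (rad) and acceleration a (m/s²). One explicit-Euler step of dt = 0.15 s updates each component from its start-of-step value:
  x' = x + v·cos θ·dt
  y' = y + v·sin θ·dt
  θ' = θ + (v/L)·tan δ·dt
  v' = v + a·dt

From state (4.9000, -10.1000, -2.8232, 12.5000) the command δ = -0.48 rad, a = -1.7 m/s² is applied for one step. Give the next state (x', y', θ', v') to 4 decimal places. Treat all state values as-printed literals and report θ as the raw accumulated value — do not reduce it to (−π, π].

x' = 4.9000 + 12.5000·cos(-2.8232)·0.15 = 3.1192
y' = -10.1000 + 12.5000·sin(-2.8232)·0.15 = -10.6870
θ' = -2.8232 + (12.5000/3.4)·tan(-0.48)·0.15 = -3.1103
v' = 12.5000 − 1.7000·0.15 = 12.2450

(3.1192, -10.6870, -3.1103, 12.2450)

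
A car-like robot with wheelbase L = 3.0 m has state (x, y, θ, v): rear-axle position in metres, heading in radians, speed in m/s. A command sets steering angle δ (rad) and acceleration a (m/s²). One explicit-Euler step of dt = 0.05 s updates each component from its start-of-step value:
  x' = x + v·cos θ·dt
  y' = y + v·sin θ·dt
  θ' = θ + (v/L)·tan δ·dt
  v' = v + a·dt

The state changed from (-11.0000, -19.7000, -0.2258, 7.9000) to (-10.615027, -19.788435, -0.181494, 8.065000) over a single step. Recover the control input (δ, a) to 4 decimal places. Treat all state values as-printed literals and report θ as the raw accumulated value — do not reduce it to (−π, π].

a = (v'−v)/dt = (0.165000)/0.05 = 3.3000
Δθ = θ'−θ = 0.044306;  (v·dt/L) = 7.9000·0.05/3.0 = 0.131667
tan δ = Δθ·L/(v·dt) = 0.336501  →  δ = 0.3246

δ = 0.3246, a = 3.3000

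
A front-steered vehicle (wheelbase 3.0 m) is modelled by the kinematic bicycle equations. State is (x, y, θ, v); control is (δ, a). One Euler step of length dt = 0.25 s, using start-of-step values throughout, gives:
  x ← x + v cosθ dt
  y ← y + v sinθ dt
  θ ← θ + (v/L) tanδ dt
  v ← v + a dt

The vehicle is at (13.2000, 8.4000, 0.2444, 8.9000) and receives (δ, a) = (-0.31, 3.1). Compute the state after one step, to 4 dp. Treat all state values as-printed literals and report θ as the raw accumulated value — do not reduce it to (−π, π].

x' = 13.2000 + 8.9000·cos(0.2444)·0.25 = 15.3589
y' = 8.4000 + 8.9000·sin(0.2444)·0.25 = 8.9384
θ' = 0.2444 + (8.9000/3.0)·tan(-0.31)·0.25 = 0.0068
v' = 8.9000 + 3.1000·0.25 = 9.6750

(15.3589, 8.9384, 0.0068, 9.6750)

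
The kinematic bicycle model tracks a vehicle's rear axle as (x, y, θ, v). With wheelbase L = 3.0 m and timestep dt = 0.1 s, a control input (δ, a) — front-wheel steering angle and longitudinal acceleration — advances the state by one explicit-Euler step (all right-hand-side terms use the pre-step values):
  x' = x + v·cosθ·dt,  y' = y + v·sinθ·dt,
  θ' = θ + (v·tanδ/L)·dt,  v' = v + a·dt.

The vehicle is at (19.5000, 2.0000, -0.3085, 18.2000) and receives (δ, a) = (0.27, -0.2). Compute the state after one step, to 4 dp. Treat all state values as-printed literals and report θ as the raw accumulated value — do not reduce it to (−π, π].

(21.2341, 1.4474, -0.1406, 18.1800)

x' = 19.5000 + 18.2000·cos(-0.3085)·0.1 = 21.2341
y' = 2.0000 + 18.2000·sin(-0.3085)·0.1 = 1.4474
θ' = -0.3085 + (18.2000/3.0)·tan(0.27)·0.1 = -0.1406
v' = 18.2000 − 0.2000·0.1 = 18.1800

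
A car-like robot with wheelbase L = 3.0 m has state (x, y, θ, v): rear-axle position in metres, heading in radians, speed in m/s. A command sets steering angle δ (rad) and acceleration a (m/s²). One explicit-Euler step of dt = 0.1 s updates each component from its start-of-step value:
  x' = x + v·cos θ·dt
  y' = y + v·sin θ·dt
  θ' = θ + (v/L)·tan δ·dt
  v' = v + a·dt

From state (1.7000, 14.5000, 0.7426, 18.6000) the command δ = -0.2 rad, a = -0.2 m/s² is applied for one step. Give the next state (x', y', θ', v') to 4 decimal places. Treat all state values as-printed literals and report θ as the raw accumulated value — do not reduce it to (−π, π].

(3.0703, 15.7577, 0.6169, 18.5800)

x' = 1.7000 + 18.6000·cos(0.7426)·0.1 = 3.0703
y' = 14.5000 + 18.6000·sin(0.7426)·0.1 = 15.7577
θ' = 0.7426 + (18.6000/3.0)·tan(-0.2)·0.1 = 0.6169
v' = 18.6000 − 0.2000·0.1 = 18.5800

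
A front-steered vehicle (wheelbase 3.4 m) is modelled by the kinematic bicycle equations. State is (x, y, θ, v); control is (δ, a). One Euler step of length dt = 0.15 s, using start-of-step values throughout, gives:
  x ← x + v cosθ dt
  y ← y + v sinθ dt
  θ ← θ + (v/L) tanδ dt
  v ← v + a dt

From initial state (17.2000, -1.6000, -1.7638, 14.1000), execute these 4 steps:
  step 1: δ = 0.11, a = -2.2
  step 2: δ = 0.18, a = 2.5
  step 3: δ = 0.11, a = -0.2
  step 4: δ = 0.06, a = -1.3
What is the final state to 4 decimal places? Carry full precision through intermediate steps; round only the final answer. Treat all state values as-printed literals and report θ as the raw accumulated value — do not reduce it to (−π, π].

(16.6258, -9.9609, -1.4782, 13.9200)

after step 1 (δ=0.11, a=-2.2): (16.794327, -3.675730, -1.695096, 13.770000)
after step 2 (δ=0.18, a=2.5): (16.538246, -5.725294, -1.584550, 14.145000)
after step 3 (δ=0.11, a=-0.2): (16.509066, -7.846843, -1.515627, 14.115000)
after step 4 (δ=0.06, a=-1.3): (16.625814, -9.960872, -1.478219, 13.920000)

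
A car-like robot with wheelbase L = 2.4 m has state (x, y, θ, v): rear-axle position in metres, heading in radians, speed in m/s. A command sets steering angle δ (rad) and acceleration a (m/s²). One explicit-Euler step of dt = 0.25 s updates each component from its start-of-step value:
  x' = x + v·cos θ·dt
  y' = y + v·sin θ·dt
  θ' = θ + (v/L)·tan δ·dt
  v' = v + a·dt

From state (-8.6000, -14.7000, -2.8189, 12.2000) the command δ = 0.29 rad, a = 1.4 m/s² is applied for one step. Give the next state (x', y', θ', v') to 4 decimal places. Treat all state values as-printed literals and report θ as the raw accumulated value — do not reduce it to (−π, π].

x' = -8.6000 + 12.2000·cos(-2.8189)·0.25 = -11.4926
y' = -14.7000 + 12.2000·sin(-2.8189)·0.25 = -15.6672
θ' = -2.8189 + (12.2000/2.4)·tan(0.29)·0.25 = -2.4397
v' = 12.2000 + 1.4000·0.25 = 12.5500

(-11.4926, -15.6672, -2.4397, 12.5500)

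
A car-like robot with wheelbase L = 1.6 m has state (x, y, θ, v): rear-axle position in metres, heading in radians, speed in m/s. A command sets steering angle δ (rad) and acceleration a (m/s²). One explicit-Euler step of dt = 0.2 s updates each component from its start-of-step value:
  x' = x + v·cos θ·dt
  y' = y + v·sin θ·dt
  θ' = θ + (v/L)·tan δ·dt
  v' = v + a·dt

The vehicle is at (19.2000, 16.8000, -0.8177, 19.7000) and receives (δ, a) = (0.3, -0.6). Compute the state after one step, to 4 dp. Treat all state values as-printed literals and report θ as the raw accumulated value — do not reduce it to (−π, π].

(21.8946, 13.9255, -0.0560, 19.5800)

x' = 19.2000 + 19.7000·cos(-0.8177)·0.2 = 21.8946
y' = 16.8000 + 19.7000·sin(-0.8177)·0.2 = 13.9255
θ' = -0.8177 + (19.7000/1.6)·tan(0.3)·0.2 = -0.0560
v' = 19.7000 − 0.6000·0.2 = 19.5800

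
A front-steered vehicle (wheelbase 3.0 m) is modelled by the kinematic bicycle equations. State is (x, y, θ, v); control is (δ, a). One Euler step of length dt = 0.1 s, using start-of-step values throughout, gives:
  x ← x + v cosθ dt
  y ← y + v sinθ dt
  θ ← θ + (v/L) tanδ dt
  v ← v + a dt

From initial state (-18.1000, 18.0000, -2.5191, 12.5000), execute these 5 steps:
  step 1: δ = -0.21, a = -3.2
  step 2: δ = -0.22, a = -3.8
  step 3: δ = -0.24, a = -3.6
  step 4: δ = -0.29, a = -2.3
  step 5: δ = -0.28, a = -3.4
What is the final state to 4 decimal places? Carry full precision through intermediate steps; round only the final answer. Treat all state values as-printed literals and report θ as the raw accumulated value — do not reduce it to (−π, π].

after step 1 (δ=-0.21, a=-3.2): (-19.115535, 17.271172, -2.607909, 12.180000)
after step 2 (δ=-0.22, a=-3.8): (-20.164158, 16.651566, -2.698699, 11.800000)
after step 3 (δ=-0.24, a=-3.6): (-21.230306, 16.145870, -2.794954, 11.440000)
after step 4 (δ=-0.29, a=-2.3): (-22.306261, 15.757210, -2.908749, 11.210000)
after step 5 (δ=-0.28, a=-3.4): (-23.397010, 15.498544, -3.016198, 10.870000)

(-23.3970, 15.4985, -3.0162, 10.8700)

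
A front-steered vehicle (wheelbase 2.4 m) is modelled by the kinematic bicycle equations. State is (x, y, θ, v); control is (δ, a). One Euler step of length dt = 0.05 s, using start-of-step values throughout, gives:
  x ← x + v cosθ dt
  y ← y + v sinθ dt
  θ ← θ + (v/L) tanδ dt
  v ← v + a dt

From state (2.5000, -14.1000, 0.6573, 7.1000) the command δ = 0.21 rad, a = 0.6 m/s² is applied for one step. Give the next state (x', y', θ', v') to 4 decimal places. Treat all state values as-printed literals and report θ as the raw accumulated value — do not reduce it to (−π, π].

x' = 2.5000 + 7.1000·cos(0.6573)·0.05 = 2.7810
y' = -14.1000 + 7.1000·sin(0.6573)·0.05 = -13.8831
θ' = 0.6573 + (7.1000/2.4)·tan(0.21)·0.05 = 0.6888
v' = 7.1000 + 0.6000·0.05 = 7.1300

(2.7810, -13.8831, 0.6888, 7.1300)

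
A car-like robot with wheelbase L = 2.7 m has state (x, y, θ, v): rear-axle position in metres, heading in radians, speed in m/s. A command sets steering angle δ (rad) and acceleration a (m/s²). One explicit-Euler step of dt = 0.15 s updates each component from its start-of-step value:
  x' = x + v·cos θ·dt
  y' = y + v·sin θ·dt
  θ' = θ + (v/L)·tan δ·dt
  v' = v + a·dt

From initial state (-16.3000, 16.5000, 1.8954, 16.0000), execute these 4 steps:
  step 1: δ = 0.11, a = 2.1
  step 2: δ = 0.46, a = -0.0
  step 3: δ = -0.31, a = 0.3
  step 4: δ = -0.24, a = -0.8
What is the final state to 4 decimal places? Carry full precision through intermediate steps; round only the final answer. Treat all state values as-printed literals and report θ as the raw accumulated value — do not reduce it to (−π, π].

(-21.2909, 24.6317, 1.9299, 16.2400)

after step 1 (δ=0.11, a=2.1): (-17.065440, 18.774665, 1.993574, 16.315000)
after step 2 (δ=0.46, a=-0.0): (-18.069535, 21.006442, 2.442643, 16.315000)
after step 3 (δ=-0.31, a=0.3): (-19.942950, 22.581036, 2.152302, 16.360000)
after step 4 (δ=-0.24, a=-0.8): (-21.290890, 24.631688, 1.929882, 16.240000)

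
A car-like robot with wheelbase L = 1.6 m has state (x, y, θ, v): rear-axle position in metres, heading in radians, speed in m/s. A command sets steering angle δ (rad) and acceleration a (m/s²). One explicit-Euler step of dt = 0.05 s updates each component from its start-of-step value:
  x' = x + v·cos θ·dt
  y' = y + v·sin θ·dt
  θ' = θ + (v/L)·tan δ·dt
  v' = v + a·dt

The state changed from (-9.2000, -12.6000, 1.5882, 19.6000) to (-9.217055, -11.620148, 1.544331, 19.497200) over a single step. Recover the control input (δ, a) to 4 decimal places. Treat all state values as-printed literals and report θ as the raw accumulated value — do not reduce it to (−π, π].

a = (v'−v)/dt = (-0.102800)/0.05 = -2.0560
Δθ = θ'−θ = -0.043869;  (v·dt/L) = 19.6000·0.05/1.6 = 0.612500
tan δ = Δθ·L/(v·dt) = -0.071623  →  δ = -0.0715

δ = -0.0715, a = -2.0560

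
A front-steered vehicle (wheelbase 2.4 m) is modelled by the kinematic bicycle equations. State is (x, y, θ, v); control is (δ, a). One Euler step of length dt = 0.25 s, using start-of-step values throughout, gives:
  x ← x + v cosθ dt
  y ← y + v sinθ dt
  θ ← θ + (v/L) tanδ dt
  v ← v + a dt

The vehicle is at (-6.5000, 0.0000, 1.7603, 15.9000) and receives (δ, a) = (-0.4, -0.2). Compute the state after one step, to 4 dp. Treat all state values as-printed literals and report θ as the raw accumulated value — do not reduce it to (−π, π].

(-7.2488, 3.9038, 1.0600, 15.8500)

x' = -6.5000 + 15.9000·cos(1.7603)·0.25 = -7.2488
y' = 0.0000 + 15.9000·sin(1.7603)·0.25 = 3.9038
θ' = 1.7603 + (15.9000/2.4)·tan(-0.4)·0.25 = 1.0600
v' = 15.9000 − 0.2000·0.25 = 15.8500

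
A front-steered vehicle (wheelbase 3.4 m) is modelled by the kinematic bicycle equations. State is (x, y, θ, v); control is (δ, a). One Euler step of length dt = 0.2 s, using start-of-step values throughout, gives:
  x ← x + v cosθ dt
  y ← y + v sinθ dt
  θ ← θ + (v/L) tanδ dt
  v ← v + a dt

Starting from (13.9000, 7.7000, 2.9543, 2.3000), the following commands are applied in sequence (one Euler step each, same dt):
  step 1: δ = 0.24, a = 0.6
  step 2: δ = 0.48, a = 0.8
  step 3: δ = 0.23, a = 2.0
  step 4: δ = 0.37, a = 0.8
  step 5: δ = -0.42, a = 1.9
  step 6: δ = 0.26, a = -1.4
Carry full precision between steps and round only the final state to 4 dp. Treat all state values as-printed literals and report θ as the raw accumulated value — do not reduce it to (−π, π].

after step 1 (δ=0.24, a=0.6): (13.448045, 7.785652, 2.987409, 2.420000)
after step 2 (δ=0.48, a=0.8): (12.969786, 7.859982, 3.061519, 2.580000)
after step 3 (δ=0.23, a=2.0): (12.455439, 7.901255, 3.097054, 2.980000)
after step 4 (δ=0.37, a=0.8): (11.860031, 7.927792, 3.165044, 3.140000)
after step 5 (δ=-0.42, a=1.9): (11.232203, 7.913065, 3.082559, 3.520000)
after step 6 (δ=0.26, a=-1.4): (10.529430, 7.954601, 3.137642, 3.240000)

(10.5294, 7.9546, 3.1376, 3.2400)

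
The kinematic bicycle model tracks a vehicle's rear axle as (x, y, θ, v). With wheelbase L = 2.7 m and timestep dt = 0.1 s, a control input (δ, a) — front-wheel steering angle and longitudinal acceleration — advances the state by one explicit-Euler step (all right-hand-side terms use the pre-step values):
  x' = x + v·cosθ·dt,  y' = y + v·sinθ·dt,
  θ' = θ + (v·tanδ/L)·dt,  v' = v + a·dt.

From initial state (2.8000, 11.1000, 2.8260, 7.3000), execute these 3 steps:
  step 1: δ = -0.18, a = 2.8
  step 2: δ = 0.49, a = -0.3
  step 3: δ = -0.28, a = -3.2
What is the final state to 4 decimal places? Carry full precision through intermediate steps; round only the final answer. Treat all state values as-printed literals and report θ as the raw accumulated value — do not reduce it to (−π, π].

after step 1 (δ=-0.18, a=2.8): (2.106053, 11.326577, 2.776801, 7.580000)
after step 2 (δ=0.49, a=-0.3): (1.397931, 11.596997, 2.926545, 7.550000)
after step 3 (δ=-0.28, a=-3.2): (0.660321, 11.758110, 2.846136, 7.230000)

(0.6603, 11.7581, 2.8461, 7.2300)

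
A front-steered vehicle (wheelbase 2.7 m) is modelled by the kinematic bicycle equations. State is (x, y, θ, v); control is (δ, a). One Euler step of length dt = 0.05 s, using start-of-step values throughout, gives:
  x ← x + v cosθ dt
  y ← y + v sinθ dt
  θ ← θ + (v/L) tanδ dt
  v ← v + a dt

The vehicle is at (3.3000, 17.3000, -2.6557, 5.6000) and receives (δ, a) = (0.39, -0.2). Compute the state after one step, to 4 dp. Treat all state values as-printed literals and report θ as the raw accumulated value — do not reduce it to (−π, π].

(3.0524, 17.1692, -2.6131, 5.5900)

x' = 3.3000 + 5.6000·cos(-2.6557)·0.05 = 3.0524
y' = 17.3000 + 5.6000·sin(-2.6557)·0.05 = 17.1692
θ' = -2.6557 + (5.6000/2.7)·tan(0.39)·0.05 = -2.6131
v' = 5.6000 − 0.2000·0.05 = 5.5900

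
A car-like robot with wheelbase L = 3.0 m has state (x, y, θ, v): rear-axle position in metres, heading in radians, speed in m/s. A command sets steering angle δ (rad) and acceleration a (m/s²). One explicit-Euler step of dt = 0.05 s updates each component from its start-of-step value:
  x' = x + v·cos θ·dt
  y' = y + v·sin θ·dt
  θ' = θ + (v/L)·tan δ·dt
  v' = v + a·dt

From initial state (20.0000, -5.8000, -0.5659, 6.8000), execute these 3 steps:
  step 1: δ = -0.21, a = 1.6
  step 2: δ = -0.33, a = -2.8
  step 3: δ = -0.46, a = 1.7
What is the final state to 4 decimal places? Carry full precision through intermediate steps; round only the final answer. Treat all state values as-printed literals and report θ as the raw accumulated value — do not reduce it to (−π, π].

(20.8453, -6.3721, -0.6850, 6.8250)

after step 1 (δ=-0.21, a=1.6): (20.286996, -5.982300, -0.590056, 6.880000)
after step 2 (δ=-0.33, a=-2.8): (20.572829, -6.173704, -0.629332, 6.740000)
after step 3 (δ=-0.46, a=1.7): (20.845267, -6.372064, -0.684988, 6.825000)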